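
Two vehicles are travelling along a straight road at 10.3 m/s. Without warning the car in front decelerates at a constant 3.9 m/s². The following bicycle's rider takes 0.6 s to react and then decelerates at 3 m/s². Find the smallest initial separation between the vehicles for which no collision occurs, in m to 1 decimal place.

Leader travels v²/(2a_L) = 106.090 / 7.800 = 13.601 m before stopping.
Follower covers v·t_r = 10.3000 × 0.6 = 6.180 m while reacting, then v²/(2a_F) = 106.090 / 6.000 = 17.682 m while braking, for a total of 6.180 + 17.682 = 23.862 m.
Since a_F ≤ a_L and the follower starts braking later, the follower is never slower than the leader, so the closest approach is when both have stopped.
Minimum gap = 23.862 − 13.601 = 10.261 m.

Minimum gap ≈ 10.3 m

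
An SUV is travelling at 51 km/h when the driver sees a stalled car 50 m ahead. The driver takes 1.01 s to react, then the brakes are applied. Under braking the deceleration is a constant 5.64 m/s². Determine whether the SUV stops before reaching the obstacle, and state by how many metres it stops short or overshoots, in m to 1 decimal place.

Yes — it stops 17.9 m short of the obstacle

51 km/h ÷ 3.6 = 14.1667 m/s.
Reaction distance = 14.1667 × 1.01 = 14.308 m.
Braking distance = v²/(2a) = 200.695 / 11.280 = 17.792 m.
Total stopping distance = 14.308 + 17.792 = 32.100 m, vs 50 m available — it stops with 50 − 32.100 = 17.900 m to spare.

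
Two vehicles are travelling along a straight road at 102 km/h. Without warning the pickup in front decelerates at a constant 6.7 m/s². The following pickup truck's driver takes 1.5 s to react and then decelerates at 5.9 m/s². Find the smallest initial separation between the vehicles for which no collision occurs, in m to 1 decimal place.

Minimum gap ≈ 50.6 m

102 km/h ÷ 3.6 = 28.3333 m/s.
Leader travels v²/(2a_L) = 802.776 / 13.400 = 59.909 m before stopping.
Follower covers v·t_r = 28.3333 × 1.5 = 42.500 m while reacting, then v²/(2a_F) = 802.776 / 11.800 = 68.032 m while braking, for a total of 42.500 + 68.032 = 110.532 m.
Since a_F ≤ a_L and the follower starts braking later, the follower is never slower than the leader, so the closest approach is when both have stopped.
Minimum gap = 110.532 − 59.909 = 50.623 m.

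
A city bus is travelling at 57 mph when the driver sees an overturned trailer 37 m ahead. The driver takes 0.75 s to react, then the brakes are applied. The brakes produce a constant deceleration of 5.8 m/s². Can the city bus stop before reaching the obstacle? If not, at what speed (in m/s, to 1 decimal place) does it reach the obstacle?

No — it strikes the obstacle at 21.0 m/s

57 mph × 0.44704 = 25.4813 m/s.
Reaction distance = 25.4813 × 0.75 = 19.111 m.
Braking distance needed to stop: v²/(2a) = 649.297 / 11.600 = 55.974 m, so total needed = 19.111 + 55.974 = 75.085 m > 37 m — it cannot stop.
Distance remaining when braking begins: 37 − 19.111 = 17.889 m.
v² = v₀² − 2a·d = 649.297 − 2 × 5.800 × 17.889 = 441.785 m²/s².
v = √441.785 = 21.019 m/s.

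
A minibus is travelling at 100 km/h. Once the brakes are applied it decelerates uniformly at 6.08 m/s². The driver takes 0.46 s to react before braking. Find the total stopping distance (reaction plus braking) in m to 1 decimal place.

100 km/h ÷ 3.6 = 27.7778 m/s.
Reaction distance = v·t_r = 27.7778 × 0.46 = 12.778 m.
Braking distance = v²/(2a) = 27.7778² / (2 × 6.080) = 771.606 / 12.160 = 63.454 m.
Total = 12.778 + 63.454 = 76.232 m.

Total stopping distance ≈ 76.2 m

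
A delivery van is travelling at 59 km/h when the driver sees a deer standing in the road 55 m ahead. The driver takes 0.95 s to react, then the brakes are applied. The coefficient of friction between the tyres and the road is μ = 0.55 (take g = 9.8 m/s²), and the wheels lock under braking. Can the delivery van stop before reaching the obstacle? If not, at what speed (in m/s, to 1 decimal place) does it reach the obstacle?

59 km/h ÷ 3.6 = 16.3889 m/s.
a = μg = 0.55 × 9.8 = 5.390 m/s².
Reaction distance = 16.3889 × 0.95 = 15.569 m.
Braking distance = v²/(2a) = 268.596 / 10.780 = 24.916 m.
Total stopping distance = 15.569 + 24.916 = 40.485 m, vs 55 m available — it stops with 55 − 40.485 = 14.515 m to spare.

Yes — it stops about 14.5 m short of the obstacle, so it never reaches it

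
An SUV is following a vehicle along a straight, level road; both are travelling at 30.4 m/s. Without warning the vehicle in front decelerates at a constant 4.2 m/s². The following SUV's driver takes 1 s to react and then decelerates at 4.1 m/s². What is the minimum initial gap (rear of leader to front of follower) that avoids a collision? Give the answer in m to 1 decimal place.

Leader travels v²/(2a_L) = 924.160 / 8.400 = 110.019 m before stopping.
Follower covers v·t_r = 30.4000 × 1 = 30.400 m while reacting, then v²/(2a_F) = 924.160 / 8.200 = 112.702 m while braking, for a total of 30.400 + 112.702 = 143.102 m.
Since a_F ≤ a_L and the follower starts braking later, the follower is never slower than the leader, so the closest approach is when both have stopped.
Minimum gap = 143.102 − 110.019 = 33.083 m.

Minimum gap ≈ 33.1 m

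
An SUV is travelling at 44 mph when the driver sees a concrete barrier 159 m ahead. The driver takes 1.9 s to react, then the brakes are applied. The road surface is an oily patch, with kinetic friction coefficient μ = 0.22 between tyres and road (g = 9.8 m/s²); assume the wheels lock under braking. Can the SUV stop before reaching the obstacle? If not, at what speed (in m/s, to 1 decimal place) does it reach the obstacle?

44 mph × 0.44704 = 19.6698 m/s.
a = μg = 0.22 × 9.8 = 2.156 m/s².
Reaction distance = 19.6698 × 1.9 = 37.373 m.
Braking distance = v²/(2a) = 386.901 / 4.312 = 89.727 m.
Total stopping distance = 37.373 + 89.727 = 127.100 m, vs 159 m available — it stops with 159 − 127.100 = 31.900 m to spare.

Yes — it stops about 31.9 m short of the obstacle, so it never reaches it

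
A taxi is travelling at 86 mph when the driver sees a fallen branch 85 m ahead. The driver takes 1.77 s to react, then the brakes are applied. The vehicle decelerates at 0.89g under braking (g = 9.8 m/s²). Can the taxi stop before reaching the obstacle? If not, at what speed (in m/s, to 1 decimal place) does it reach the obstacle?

No — it strikes the obstacle at 34.4 m/s

86 mph × 0.44704 = 38.4454 m/s.
a = 0.89 × 9.8 = 8.722 m/s².
Reaction distance = 38.4454 × 1.77 = 68.048 m.
Braking distance needed to stop: v²/(2a) = 1478.049 / 17.444 = 84.731 m, so total needed = 68.048 + 84.731 = 152.779 m > 85 m — it cannot stop.
Distance remaining when braking begins: 85 − 68.048 = 16.952 m.
v² = v₀² − 2a·d = 1478.049 − 2 × 8.722 × 16.952 = 1182.338 m²/s².
v = √1182.338 = 34.385 m/s.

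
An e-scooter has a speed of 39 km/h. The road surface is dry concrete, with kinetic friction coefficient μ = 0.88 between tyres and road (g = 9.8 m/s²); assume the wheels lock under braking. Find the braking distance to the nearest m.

39 km/h ÷ 3.6 = 10.8333 m/s.
a = μg = 0.88 × 9.8 = 8.624 m/s².
Braking distance = v²/(2a) = 10.8333² / (2 × 8.624) = 117.360 / 17.248 = 6.804 m.

Braking distance ≈ 7 m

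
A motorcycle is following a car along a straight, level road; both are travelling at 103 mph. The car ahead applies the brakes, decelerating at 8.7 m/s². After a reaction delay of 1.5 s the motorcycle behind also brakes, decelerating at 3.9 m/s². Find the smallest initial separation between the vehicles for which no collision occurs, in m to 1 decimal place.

103 mph × 0.44704 = 46.0451 m/s.
Leader travels v²/(2a_L) = 2120.151 / 17.400 = 121.848 m before stopping.
Follower covers v·t_r = 46.0451 × 1.5 = 69.068 m while reacting, then v²/(2a_F) = 2120.151 / 7.800 = 271.814 m while braking, for a total of 69.068 + 271.814 = 340.882 m.
Since a_F ≤ a_L and the follower starts braking later, the follower is never slower than the leader, so the closest approach is when both have stopped.
Minimum gap = 340.882 − 121.848 = 219.034 m.

Minimum gap ≈ 219.0 m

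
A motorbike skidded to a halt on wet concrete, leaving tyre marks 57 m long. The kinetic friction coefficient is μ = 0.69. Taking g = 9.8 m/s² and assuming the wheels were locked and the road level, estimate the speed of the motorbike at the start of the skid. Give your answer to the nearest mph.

Initial speed ≈ 62 mph

Deceleration a = μg = 0.69 × 9.8 = 6.762 m/s².
v = √(2a·d) = √(2 × 6.762 × 57) = √770.868 = 27.7645 m/s.
= 27.7645 ÷ 0.44704 = 62.107 mph.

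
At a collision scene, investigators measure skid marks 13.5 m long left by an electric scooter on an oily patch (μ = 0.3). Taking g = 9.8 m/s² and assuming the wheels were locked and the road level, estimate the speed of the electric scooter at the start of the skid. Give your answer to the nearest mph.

Initial speed ≈ 20 mph

Deceleration a = μg = 0.3 × 9.8 = 2.940 m/s².
v = √(2a·d) = √(2 × 2.940 × 13.5) = √79.380 = 8.9095 m/s.
= 8.9095 ÷ 0.44704 = 19.930 mph.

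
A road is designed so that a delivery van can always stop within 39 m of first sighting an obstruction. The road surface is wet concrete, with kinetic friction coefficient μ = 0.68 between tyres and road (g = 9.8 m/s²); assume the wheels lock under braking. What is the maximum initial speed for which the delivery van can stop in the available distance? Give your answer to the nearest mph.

a = μg = 0.68 × 9.8 = 6.664 m/s².
v²/(2a) = d ⇒ v = √(2 × 6.664 × 39) = √519.79 = 22.7989 m/s.
22.7989 m/s ÷ 0.44704 = 51.000 mph.

Maximum speed ≈ 51 mph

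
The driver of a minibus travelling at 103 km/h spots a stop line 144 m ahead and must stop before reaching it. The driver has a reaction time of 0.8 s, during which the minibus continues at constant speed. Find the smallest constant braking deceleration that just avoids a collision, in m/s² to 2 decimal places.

Required deceleration ≈ 3.38 m/s²

103 km/h ÷ 3.6 = 28.6111 m/s.
Distance covered during reaction = 28.6111 × 0.8 = 22.889 m.
Distance available for braking: 144 − 22.889 = 121.111 m.
v² = 2a·d ⇒ a = v²/(2d) = 28.6111² / (2 × 121.111) = 818.595 / 242.222 = 3.3795 m/s².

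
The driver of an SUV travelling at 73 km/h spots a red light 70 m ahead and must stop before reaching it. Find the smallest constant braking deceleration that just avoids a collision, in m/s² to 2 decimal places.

Required deceleration ≈ 2.94 m/s²

73 km/h ÷ 3.6 = 20.2778 m/s.
v² = 2a·d ⇒ a = v²/(2d) = 20.2778² / (2 × 70.000) = 411.189 / 140.000 = 2.9371 m/s².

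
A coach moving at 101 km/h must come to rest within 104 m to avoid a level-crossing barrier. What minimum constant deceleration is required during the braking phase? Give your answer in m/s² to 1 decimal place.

101 km/h ÷ 3.6 = 28.0556 m/s.
v² = 2a·d ⇒ a = v²/(2d) = 28.0556² / (2 × 104.000) = 787.117 / 208.000 = 3.7842 m/s².

Required deceleration ≈ 3.8 m/s²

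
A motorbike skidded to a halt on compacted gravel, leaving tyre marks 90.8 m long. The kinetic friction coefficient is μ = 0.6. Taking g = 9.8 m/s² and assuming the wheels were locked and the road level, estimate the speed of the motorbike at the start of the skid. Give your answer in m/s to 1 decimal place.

Deceleration a = μg = 0.6 × 9.8 = 5.880 m/s².
v = √(2a·d) = √(2 × 5.880 × 90.8) = √1067.808 = 32.6773 m/s.

Initial speed ≈ 32.7 m/s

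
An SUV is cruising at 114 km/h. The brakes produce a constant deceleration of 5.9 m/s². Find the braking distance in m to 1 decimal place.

Braking distance ≈ 85.0 m

114 km/h ÷ 3.6 = 31.6667 m/s.
Braking distance = v²/(2a) = 31.6667² / (2 × 5.900) = 1002.780 / 11.800 = 84.981 m.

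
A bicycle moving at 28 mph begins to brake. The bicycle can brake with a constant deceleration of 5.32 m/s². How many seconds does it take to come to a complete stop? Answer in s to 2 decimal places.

Braking time ≈ 2.35 s

28 mph × 0.44704 = 12.5171 m/s.
Braking time = v/a = 12.5171 / 5.320 = 2.353 s.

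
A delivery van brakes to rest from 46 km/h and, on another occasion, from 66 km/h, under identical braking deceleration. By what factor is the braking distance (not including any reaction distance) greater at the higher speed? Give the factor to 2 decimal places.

Factor ≈ 2.06

Braking distance d = v²/(2a), so with a fixed, d ∝ v².
Factor = (66/46)² = 1.4348² = 2.0587.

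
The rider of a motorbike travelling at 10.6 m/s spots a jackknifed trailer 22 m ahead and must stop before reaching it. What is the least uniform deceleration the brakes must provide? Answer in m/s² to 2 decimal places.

Required deceleration ≈ 2.55 m/s²

v² = 2a·d ⇒ a = v²/(2d) = 10.6000² / (2 × 22.000) = 112.360 / 44.000 = 2.5536 m/s².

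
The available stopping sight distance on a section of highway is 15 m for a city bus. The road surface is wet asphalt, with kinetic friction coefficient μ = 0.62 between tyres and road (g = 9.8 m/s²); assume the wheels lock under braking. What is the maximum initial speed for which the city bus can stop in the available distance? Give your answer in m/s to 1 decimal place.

Maximum speed ≈ 13.5 m/s

a = μg = 0.62 × 9.8 = 6.076 m/s².
v²/(2a) = d ⇒ v = √(2 × 6.076 × 15) = √182.28 = 13.5011 m/s.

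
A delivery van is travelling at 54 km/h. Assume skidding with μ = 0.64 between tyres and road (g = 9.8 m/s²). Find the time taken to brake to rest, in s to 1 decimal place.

54 km/h ÷ 3.6 = 15.0000 m/s.
a = μg = 0.64 × 9.8 = 6.272 m/s².
Braking time = v/a = 15.0000 / 6.272 = 2.392 s.

Braking time ≈ 2.4 s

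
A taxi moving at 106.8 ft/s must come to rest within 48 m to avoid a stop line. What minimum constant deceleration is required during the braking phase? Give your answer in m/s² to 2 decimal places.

Required deceleration ≈ 11.04 m/s²

106.8 ft/s × 0.3048 = 32.5526 m/s.
v² = 2a·d ⇒ a = v²/(2d) = 32.5526² / (2 × 48.000) = 1059.672 / 96.000 = 11.0382 m/s².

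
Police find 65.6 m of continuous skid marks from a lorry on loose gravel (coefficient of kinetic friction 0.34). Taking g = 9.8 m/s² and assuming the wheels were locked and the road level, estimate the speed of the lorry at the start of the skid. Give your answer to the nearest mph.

Initial speed ≈ 47 mph

Deceleration a = μg = 0.34 × 9.8 = 3.332 m/s².
v = √(2a·d) = √(2 × 3.332 × 65.6) = √437.158 = 20.9083 m/s.
= 20.9083 ÷ 0.44704 = 46.771 mph.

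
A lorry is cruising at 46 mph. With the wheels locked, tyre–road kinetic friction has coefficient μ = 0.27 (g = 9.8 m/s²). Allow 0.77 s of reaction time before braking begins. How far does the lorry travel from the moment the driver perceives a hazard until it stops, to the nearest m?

46 mph × 0.44704 = 20.5638 m/s.
a = μg = 0.27 × 9.8 = 2.646 m/s².
Reaction distance = v·t_r = 20.5638 × 0.77 = 15.834 m.
Braking distance = v²/(2a) = 20.5638² / (2 × 2.646) = 422.870 / 5.292 = 79.907 m.
Total = 15.834 + 79.907 = 95.741 m.

Total stopping distance ≈ 96 m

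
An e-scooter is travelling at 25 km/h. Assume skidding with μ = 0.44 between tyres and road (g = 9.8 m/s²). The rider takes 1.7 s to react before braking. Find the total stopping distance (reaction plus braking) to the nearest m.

Total stopping distance ≈ 17 m

25 km/h ÷ 3.6 = 6.9444 m/s.
a = μg = 0.44 × 9.8 = 4.312 m/s².
Reaction distance = v·t_r = 6.9444 × 1.7 = 11.805 m.
Braking distance = v²/(2a) = 6.9444² / (2 × 4.312) = 48.225 / 8.624 = 5.592 m.
Total = 11.805 + 5.592 = 17.397 m.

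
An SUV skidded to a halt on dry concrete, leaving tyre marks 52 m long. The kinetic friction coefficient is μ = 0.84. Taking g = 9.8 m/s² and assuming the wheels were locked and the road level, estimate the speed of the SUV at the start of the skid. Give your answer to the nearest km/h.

Deceleration a = μg = 0.84 × 9.8 = 8.232 m/s².
v = √(2a·d) = √(2 × 8.232 × 52) = √856.128 = 29.2597 m/s.
= 29.2597 × 3.6 = 105.335 km/h.

Initial speed ≈ 105 km/h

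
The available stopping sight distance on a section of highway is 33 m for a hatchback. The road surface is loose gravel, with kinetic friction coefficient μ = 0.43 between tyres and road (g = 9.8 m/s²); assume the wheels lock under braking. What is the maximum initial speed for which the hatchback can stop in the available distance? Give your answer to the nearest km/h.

a = μg = 0.43 × 9.8 = 4.214 m/s².
v²/(2a) = d ⇒ v = √(2 × 4.214 × 33) = √278.12 = 16.6769 m/s.
16.6769 m/s × 3.6 = 60.037 km/h.

Maximum speed ≈ 60 km/h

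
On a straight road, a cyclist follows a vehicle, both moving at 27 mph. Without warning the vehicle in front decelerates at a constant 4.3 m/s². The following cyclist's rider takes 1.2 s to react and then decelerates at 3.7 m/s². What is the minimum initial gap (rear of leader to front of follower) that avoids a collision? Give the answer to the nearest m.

27 mph × 0.44704 = 12.0701 m/s.
Leader travels v²/(2a_L) = 145.687 / 8.600 = 16.940 m before stopping.
Follower covers v·t_r = 12.0701 × 1.2 = 14.484 m while reacting, then v²/(2a_F) = 145.687 / 7.400 = 19.687 m while braking, for a total of 14.484 + 19.687 = 34.171 m.
Since a_F ≤ a_L and the follower starts braking later, the follower is never slower than the leader, so the closest approach is when both have stopped.
Minimum gap = 34.171 − 16.940 = 17.231 m.

Minimum gap ≈ 17 m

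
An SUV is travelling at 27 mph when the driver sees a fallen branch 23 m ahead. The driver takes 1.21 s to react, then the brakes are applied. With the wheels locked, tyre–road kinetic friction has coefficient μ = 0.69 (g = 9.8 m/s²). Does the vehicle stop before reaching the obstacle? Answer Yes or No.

No

27 mph × 0.44704 = 12.0701 m/s.
a = μg = 0.69 × 9.8 = 6.762 m/s².
Reaction distance = 12.0701 × 1.21 = 14.605 m.
Braking distance = v²/(2a) = 145.687 / 13.524 = 10.772 m.
Total stopping distance = 14.605 + 10.772 = 25.377 m, vs 23 m available — it cannot stop in time and overshoots by 25.377 − 23 = 2.377 m.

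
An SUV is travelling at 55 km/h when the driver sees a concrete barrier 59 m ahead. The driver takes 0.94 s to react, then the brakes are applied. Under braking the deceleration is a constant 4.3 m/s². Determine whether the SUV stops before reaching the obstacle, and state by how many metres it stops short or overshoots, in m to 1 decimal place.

Yes — it stops 17.5 m short of the obstacle

55 km/h ÷ 3.6 = 15.2778 m/s.
Reaction distance = 15.2778 × 0.94 = 14.361 m.
Braking distance = v²/(2a) = 233.411 / 8.600 = 27.141 m.
Total stopping distance = 14.361 + 27.141 = 41.502 m, vs 59 m available — it stops with 59 − 41.502 = 17.498 m to spare.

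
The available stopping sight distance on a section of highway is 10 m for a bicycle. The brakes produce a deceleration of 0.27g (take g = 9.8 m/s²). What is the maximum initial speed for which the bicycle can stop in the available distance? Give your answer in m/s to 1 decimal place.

Maximum speed ≈ 7.3 m/s

a = 0.27 × 9.8 = 2.646 m/s².
v²/(2a) = d ⇒ v = √(2 × 2.646 × 10) = √52.92 = 7.2746 m/s.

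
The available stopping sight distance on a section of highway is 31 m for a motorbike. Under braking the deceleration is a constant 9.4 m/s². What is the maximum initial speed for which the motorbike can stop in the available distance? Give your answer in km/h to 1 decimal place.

Maximum speed ≈ 86.9 km/h

v²/(2a) = d ⇒ v = √(2 × 9.400 × 31) = √582.80 = 24.1413 m/s.
24.1413 m/s × 3.6 = 86.909 km/h.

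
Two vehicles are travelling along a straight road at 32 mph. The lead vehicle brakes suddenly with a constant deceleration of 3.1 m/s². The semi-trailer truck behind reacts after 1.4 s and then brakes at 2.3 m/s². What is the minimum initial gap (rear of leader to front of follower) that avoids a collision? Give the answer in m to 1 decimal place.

32 mph × 0.44704 = 14.3053 m/s.
Leader travels v²/(2a_L) = 204.642 / 6.200 = 33.007 m before stopping.
Follower covers v·t_r = 14.3053 × 1.4 = 20.027 m while reacting, then v²/(2a_F) = 204.642 / 4.600 = 44.487 m while braking, for a total of 20.027 + 44.487 = 64.514 m.
Since a_F ≤ a_L and the follower starts braking later, the follower is never slower than the leader, so the closest approach is when both have stopped.
Minimum gap = 64.514 − 33.007 = 31.507 m.

Minimum gap ≈ 31.5 m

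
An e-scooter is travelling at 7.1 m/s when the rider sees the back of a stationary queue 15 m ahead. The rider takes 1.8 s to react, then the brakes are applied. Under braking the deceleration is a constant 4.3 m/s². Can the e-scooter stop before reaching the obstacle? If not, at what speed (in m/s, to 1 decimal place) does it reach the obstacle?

No — it strikes the obstacle at 5.6 m/s

Reaction distance = 7.1000 × 1.8 = 12.780 m.
Braking distance needed to stop: v²/(2a) = 50.410 / 8.600 = 5.862 m, so total needed = 12.780 + 5.862 = 18.642 m > 15 m — it cannot stop.
Distance remaining when braking begins: 15 − 12.780 = 2.220 m.
v² = v₀² − 2a·d = 50.410 − 2 × 4.300 × 2.220 = 31.318 m²/s².
v = √31.318 = 5.596 m/s.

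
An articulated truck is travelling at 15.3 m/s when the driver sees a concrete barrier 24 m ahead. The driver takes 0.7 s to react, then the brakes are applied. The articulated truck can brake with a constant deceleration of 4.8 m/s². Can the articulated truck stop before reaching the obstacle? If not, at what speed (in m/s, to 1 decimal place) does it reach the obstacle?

Reaction distance = 15.3000 × 0.7 = 10.710 m.
Braking distance needed to stop: v²/(2a) = 234.090 / 9.600 = 24.384 m, so total needed = 10.710 + 24.384 = 35.094 m > 24 m — it cannot stop.
Distance remaining when braking begins: 24 − 10.710 = 13.290 m.
v² = v₀² − 2a·d = 234.090 − 2 × 4.800 × 13.290 = 106.506 m²/s².
v = √106.506 = 10.320 m/s.

No — it strikes the obstacle at 10.3 m/s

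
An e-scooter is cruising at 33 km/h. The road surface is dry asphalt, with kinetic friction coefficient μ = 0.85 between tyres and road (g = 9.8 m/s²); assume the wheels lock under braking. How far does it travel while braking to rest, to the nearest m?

Braking distance ≈ 5 m

33 km/h ÷ 3.6 = 9.1667 m/s.
a = μg = 0.85 × 9.8 = 8.330 m/s².
Braking distance = v²/(2a) = 9.1667² / (2 × 8.330) = 84.028 / 16.660 = 5.044 m.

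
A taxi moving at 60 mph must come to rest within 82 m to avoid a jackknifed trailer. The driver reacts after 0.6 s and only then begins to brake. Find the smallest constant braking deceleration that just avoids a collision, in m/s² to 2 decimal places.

Required deceleration ≈ 5.46 m/s²

60 mph × 0.44704 = 26.8224 m/s.
Distance covered during reaction = 26.8224 × 0.6 = 16.093 m.
Distance available for braking: 82 − 16.093 = 65.907 m.
v² = 2a·d ⇒ a = v²/(2d) = 26.8224² / (2 × 65.907) = 719.441 / 131.814 = 5.4580 m/s².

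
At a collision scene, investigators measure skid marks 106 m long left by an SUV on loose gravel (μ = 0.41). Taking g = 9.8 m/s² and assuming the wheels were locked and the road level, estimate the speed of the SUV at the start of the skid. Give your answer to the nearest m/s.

Deceleration a = μg = 0.41 × 9.8 = 4.018 m/s².
v = √(2a·d) = √(2 × 4.018 × 106) = √851.816 = 29.1859 m/s.

Initial speed ≈ 29 m/s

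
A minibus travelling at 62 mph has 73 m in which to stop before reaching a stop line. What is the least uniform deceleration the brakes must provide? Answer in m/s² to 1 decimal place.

62 mph × 0.44704 = 27.7165 m/s.
v² = 2a·d ⇒ a = v²/(2d) = 27.7165² / (2 × 73.000) = 768.204 / 146.000 = 5.2617 m/s².

Required deceleration ≈ 5.3 m/s²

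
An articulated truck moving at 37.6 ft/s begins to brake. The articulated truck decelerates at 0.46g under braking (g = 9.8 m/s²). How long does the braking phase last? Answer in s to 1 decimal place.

Braking time ≈ 2.5 s

37.6 ft/s × 0.3048 = 11.4605 m/s.
a = 0.46 × 9.8 = 4.508 m/s².
Braking time = v/a = 11.4605 / 4.508 = 2.542 s.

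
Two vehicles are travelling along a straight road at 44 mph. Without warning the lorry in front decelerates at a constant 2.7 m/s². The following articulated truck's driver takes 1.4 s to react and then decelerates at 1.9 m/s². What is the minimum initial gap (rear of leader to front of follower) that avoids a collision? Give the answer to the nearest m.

44 mph × 0.44704 = 19.6698 m/s.
Leader travels v²/(2a_L) = 386.901 / 5.400 = 71.648 m before stopping.
Follower covers v·t_r = 19.6698 × 1.4 = 27.538 m while reacting, then v²/(2a_F) = 386.901 / 3.800 = 101.816 m while braking, for a total of 27.538 + 101.816 = 129.354 m.
Since a_F ≤ a_L and the follower starts braking later, the follower is never slower than the leader, so the closest approach is when both have stopped.
Minimum gap = 129.354 − 71.648 = 57.706 m.

Minimum gap ≈ 58 m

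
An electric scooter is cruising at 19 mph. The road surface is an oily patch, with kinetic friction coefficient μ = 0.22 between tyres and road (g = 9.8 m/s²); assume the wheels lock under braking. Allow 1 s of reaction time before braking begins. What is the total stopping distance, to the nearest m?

Total stopping distance ≈ 25 m

19 mph × 0.44704 = 8.4938 m/s.
a = μg = 0.22 × 9.8 = 2.156 m/s².
Reaction distance = v·t_r = 8.4938 × 1 = 8.494 m.
Braking distance = v²/(2a) = 8.4938² / (2 × 2.156) = 72.145 / 4.312 = 16.731 m.
Total = 8.494 + 16.731 = 25.225 m.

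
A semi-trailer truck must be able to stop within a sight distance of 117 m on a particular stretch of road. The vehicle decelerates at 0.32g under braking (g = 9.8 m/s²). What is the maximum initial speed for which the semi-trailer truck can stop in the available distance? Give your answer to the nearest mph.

Maximum speed ≈ 61 mph

a = 0.32 × 9.8 = 3.136 m/s².
v²/(2a) = d ⇒ v = √(2 × 3.136 × 117) = √733.82 = 27.0891 m/s.
27.0891 m/s ÷ 0.44704 = 60.597 mph.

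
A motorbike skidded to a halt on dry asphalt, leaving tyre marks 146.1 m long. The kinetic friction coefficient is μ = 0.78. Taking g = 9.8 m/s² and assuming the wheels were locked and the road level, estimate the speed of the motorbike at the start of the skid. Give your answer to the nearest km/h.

Initial speed ≈ 170 km/h

Deceleration a = μg = 0.78 × 9.8 = 7.644 m/s².
v = √(2a·d) = √(2 × 7.644 × 146.1) = √2233.577 = 47.2607 m/s.
= 47.2607 × 3.6 = 170.139 km/h.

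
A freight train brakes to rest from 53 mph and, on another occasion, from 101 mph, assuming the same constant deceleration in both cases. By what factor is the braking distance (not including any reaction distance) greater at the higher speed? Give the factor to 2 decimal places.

Factor ≈ 3.63

Braking distance d = v²/(2a), so with a fixed, d ∝ v².
Factor = (101/53)² = 1.9057² = 3.6317.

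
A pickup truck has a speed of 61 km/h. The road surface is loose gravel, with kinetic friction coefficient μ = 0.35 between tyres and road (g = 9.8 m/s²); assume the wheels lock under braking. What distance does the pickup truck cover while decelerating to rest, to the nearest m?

Braking distance ≈ 42 m

61 km/h ÷ 3.6 = 16.9444 m/s.
a = μg = 0.35 × 9.8 = 3.430 m/s².
Braking distance = v²/(2a) = 16.9444² / (2 × 3.430) = 287.113 / 6.860 = 41.853 m.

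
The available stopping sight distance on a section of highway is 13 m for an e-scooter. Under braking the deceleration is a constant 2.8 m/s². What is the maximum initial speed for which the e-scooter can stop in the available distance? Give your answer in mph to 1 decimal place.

Maximum speed ≈ 19.1 mph

v²/(2a) = d ⇒ v = √(2 × 2.800 × 13) = √72.80 = 8.5323 m/s.
8.5323 m/s ÷ 0.44704 = 19.086 mph.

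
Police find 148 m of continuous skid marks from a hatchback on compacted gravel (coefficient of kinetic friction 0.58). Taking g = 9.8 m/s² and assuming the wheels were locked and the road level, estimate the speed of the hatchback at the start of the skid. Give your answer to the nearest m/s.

Initial speed ≈ 41 m/s

Deceleration a = μg = 0.58 × 9.8 = 5.684 m/s².
v = √(2a·d) = √(2 × 5.684 × 148) = √1682.464 = 41.0178 m/s.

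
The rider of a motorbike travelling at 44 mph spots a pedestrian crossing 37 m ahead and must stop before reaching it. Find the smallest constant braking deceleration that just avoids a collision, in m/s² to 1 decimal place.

44 mph × 0.44704 = 19.6698 m/s.
v² = 2a·d ⇒ a = v²/(2d) = 19.6698² / (2 × 37.000) = 386.901 / 74.000 = 5.2284 m/s².

Required deceleration ≈ 5.2 m/s²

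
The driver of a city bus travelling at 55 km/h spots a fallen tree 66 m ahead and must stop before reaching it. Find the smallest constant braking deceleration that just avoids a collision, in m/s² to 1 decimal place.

Required deceleration ≈ 1.8 m/s²

55 km/h ÷ 3.6 = 15.2778 m/s.
v² = 2a·d ⇒ a = v²/(2d) = 15.2778² / (2 × 66.000) = 233.411 / 132.000 = 1.7683 m/s².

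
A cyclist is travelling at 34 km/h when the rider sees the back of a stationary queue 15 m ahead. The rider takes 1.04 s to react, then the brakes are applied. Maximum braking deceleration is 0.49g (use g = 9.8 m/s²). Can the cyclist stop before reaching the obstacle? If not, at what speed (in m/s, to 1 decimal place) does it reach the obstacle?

34 km/h ÷ 3.6 = 9.4444 m/s.
a = 0.49 × 9.8 = 4.802 m/s².
Reaction distance = 9.4444 × 1.04 = 9.822 m.
Braking distance needed to stop: v²/(2a) = 89.197 / 9.604 = 9.287 m, so total needed = 9.822 + 9.287 = 19.109 m > 15 m — it cannot stop.
Distance remaining when braking begins: 15 − 9.822 = 5.178 m.
v² = v₀² − 2a·d = 89.197 − 2 × 4.802 × 5.178 = 39.467 m²/s².
v = √39.467 = 6.282 m/s.

No — it strikes the obstacle at 6.3 m/s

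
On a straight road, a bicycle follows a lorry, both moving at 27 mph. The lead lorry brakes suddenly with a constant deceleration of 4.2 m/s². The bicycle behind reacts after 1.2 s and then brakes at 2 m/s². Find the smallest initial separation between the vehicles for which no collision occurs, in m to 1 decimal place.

Minimum gap ≈ 33.6 m

27 mph × 0.44704 = 12.0701 m/s.
Leader travels v²/(2a_L) = 145.687 / 8.400 = 17.344 m before stopping.
Follower covers v·t_r = 12.0701 × 1.2 = 14.484 m while reacting, then v²/(2a_F) = 145.687 / 4.000 = 36.422 m while braking, for a total of 14.484 + 36.422 = 50.906 m.
Since a_F ≤ a_L and the follower starts braking later, the follower is never slower than the leader, so the closest approach is when both have stopped.
Minimum gap = 50.906 − 17.344 = 33.562 m.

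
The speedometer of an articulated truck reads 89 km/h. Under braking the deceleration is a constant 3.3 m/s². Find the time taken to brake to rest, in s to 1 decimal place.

89 km/h ÷ 3.6 = 24.7222 m/s.
Braking time = v/a = 24.7222 / 3.300 = 7.492 s.

Braking time ≈ 7.5 s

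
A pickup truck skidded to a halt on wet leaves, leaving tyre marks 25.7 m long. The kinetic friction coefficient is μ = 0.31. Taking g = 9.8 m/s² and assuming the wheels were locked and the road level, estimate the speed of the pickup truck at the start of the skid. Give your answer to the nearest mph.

Initial speed ≈ 28 mph

Deceleration a = μg = 0.31 × 9.8 = 3.038 m/s².
v = √(2a·d) = √(2 × 3.038 × 25.7) = √156.153 = 12.4961 m/s.
= 12.4961 ÷ 0.44704 = 27.953 mph.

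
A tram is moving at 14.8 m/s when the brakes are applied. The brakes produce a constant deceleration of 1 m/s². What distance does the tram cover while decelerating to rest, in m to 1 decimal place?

Braking distance = v²/(2a) = 14.8000² / (2 × 1.000) = 219.040 / 2.000 = 109.520 m.

Braking distance ≈ 109.5 m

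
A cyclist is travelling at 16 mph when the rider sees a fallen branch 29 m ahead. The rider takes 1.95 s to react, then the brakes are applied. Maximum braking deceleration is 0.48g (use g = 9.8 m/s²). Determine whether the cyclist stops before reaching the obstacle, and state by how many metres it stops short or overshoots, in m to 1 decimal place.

Yes — it stops 9.6 m short of the obstacle

16 mph × 0.44704 = 7.1526 m/s.
a = 0.48 × 9.8 = 4.704 m/s².
Reaction distance = 7.1526 × 1.95 = 13.948 m.
Braking distance = v²/(2a) = 51.160 / 9.408 = 5.438 m.
Total stopping distance = 13.948 + 5.438 = 19.386 m, vs 29 m available — it stops with 29 − 19.386 = 9.614 m to spare.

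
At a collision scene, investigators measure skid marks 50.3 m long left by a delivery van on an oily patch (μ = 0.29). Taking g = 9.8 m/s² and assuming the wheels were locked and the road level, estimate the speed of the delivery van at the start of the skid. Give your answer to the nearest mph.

Deceleration a = μg = 0.29 × 9.8 = 2.842 m/s².
v = √(2a·d) = √(2 × 2.842 × 50.3) = √285.905 = 16.9087 m/s.
= 16.9087 ÷ 0.44704 = 37.824 mph.

Initial speed ≈ 38 mph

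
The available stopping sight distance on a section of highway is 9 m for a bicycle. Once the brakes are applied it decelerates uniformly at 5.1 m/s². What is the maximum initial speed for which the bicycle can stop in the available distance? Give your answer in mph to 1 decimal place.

Maximum speed ≈ 21.4 mph

v²/(2a) = d ⇒ v = √(2 × 5.100 × 9) = √91.80 = 9.5812 m/s.
9.5812 m/s ÷ 0.44704 = 21.433 mph.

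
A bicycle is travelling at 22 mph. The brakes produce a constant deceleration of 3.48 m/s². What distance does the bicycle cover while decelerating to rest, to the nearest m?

22 mph × 0.44704 = 9.8349 m/s.
Braking distance = v²/(2a) = 9.8349² / (2 × 3.480) = 96.725 / 6.960 = 13.897 m.

Braking distance ≈ 14 m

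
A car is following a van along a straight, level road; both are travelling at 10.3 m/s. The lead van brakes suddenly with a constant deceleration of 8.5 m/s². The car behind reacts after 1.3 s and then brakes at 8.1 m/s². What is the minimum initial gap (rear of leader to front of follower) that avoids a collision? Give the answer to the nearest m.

Leader travels v²/(2a_L) = 106.090 / 17.000 = 6.241 m before stopping.
Follower covers v·t_r = 10.3000 × 1.3 = 13.390 m while reacting, then v²/(2a_F) = 106.090 / 16.200 = 6.549 m while braking, for a total of 13.390 + 6.549 = 19.939 m.
Since a_F ≤ a_L and the follower starts braking later, the follower is never slower than the leader, so the closest approach is when both have stopped.
Minimum gap = 19.939 − 6.241 = 13.698 m.

Minimum gap ≈ 14 m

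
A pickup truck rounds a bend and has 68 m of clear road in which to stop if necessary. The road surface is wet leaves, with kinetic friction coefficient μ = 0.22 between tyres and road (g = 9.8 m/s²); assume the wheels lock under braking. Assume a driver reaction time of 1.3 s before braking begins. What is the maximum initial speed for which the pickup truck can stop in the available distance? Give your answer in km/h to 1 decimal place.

Maximum speed ≈ 52.4 km/h

a = μg = 0.22 × 9.8 = 2.156 m/s².
Stopping distance: v·t_r + v²/(2a) = 68 with t_r = 1.3 s and a = 2.156 m/s².
So v² + 5.606 v − 293.22 = 0.
Positive root: v = −a·t_r + √((a·t_r)² + 2a·d) = −2.803 + √(7.857 + 293.22) = 14.5486 m/s.
14.5486 m/s × 3.6 = 52.375 km/h.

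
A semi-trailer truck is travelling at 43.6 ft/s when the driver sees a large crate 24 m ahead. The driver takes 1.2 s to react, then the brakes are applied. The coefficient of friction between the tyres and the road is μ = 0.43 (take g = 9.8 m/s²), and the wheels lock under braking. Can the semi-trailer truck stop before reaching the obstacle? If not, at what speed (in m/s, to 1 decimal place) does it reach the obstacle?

43.6 ft/s × 0.3048 = 13.2893 m/s.
a = μg = 0.43 × 9.8 = 4.214 m/s².
Reaction distance = 13.2893 × 1.2 = 15.947 m.
Braking distance needed to stop: v²/(2a) = 176.605 / 8.428 = 20.955 m, so total needed = 15.947 + 20.955 = 36.902 m > 24 m — it cannot stop.
Distance remaining when braking begins: 24 − 15.947 = 8.053 m.
v² = v₀² − 2a·d = 176.605 − 2 × 4.214 × 8.053 = 108.734 m²/s².
v = √108.734 = 10.428 m/s.

No — it strikes the obstacle at 10.4 m/s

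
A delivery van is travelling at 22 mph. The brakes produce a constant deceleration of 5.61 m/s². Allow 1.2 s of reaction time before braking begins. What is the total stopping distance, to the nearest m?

22 mph × 0.44704 = 9.8349 m/s.
Reaction distance = v·t_r = 9.8349 × 1.2 = 11.802 m.
Braking distance = v²/(2a) = 9.8349² / (2 × 5.610) = 96.725 / 11.220 = 8.621 m.
Total = 11.802 + 8.621 = 20.423 m.

Total stopping distance ≈ 20 m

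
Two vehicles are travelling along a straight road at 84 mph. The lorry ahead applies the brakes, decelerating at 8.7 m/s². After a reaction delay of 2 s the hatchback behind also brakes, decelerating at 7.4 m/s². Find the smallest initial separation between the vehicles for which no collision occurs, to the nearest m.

84 mph × 0.44704 = 37.5514 m/s.
Leader travels v²/(2a_L) = 1410.108 / 17.400 = 81.041 m before stopping.
Follower covers v·t_r = 37.5514 × 2 = 75.103 m while reacting, then v²/(2a_F) = 1410.108 / 14.800 = 95.278 m while braking, for a total of 75.103 + 95.278 = 170.381 m.
Since a_F ≤ a_L and the follower starts braking later, the follower is never slower than the leader, so the closest approach is when both have stopped.
Minimum gap = 170.381 − 81.041 = 89.340 m.

Minimum gap ≈ 89 m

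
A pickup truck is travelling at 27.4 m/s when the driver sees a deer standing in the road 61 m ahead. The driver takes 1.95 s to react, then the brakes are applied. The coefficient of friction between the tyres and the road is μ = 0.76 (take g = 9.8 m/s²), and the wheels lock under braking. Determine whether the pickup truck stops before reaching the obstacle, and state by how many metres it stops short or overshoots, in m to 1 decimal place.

No — it overshoots by 42.8 m

a = μg = 0.76 × 9.8 = 7.448 m/s².
Reaction distance = 27.4000 × 1.95 = 53.430 m.
Braking distance = v²/(2a) = 750.760 / 14.896 = 50.400 m.
Total stopping distance = 53.430 + 50.400 = 103.830 m, vs 61 m available — it cannot stop in time and overshoots by 103.830 − 61 = 42.830 m.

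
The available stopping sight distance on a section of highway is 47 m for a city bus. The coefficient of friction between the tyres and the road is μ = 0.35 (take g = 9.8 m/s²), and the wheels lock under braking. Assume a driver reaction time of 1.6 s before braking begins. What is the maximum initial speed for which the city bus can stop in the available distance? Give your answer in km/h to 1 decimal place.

a = μg = 0.35 × 9.8 = 3.430 m/s².
Stopping distance: v·t_r + v²/(2a) = 47 with t_r = 1.6 s and a = 3.430 m/s².
So v² + 10.976 v − 322.42 = 0.
Positive root: v = −a·t_r + √((a·t_r)² + 2a·d) = −5.488 + √(30.118 + 322.42) = 13.2880 m/s.
13.2880 m/s × 3.6 = 47.837 km/h.

Maximum speed ≈ 47.8 km/h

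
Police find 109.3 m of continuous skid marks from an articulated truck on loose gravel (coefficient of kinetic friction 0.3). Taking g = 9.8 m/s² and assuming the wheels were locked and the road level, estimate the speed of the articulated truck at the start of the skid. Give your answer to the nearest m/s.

Deceleration a = μg = 0.3 × 9.8 = 2.940 m/s².
v = √(2a·d) = √(2 × 2.940 × 109.3) = √642.684 = 25.3512 m/s.

Initial speed ≈ 25 m/s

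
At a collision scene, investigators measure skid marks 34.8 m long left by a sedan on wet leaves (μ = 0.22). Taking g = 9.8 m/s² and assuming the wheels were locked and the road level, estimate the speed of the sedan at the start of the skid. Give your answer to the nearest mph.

Deceleration a = μg = 0.22 × 9.8 = 2.156 m/s².
v = √(2a·d) = √(2 × 2.156 × 34.8) = √150.058 = 12.2498 m/s.
= 12.2498 ÷ 0.44704 = 27.402 mph.

Initial speed ≈ 27 mph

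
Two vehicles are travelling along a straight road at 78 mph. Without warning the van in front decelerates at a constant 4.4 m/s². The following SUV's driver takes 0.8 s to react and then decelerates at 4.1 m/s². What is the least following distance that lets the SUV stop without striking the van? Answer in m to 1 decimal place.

78 mph × 0.44704 = 34.8691 m/s.
Leader travels v²/(2a_L) = 1215.854 / 8.800 = 138.165 m before stopping.
Follower covers v·t_r = 34.8691 × 0.8 = 27.895 m while reacting, then v²/(2a_F) = 1215.854 / 8.200 = 148.275 m while braking, for a total of 27.895 + 148.275 = 176.170 m.
Since a_F ≤ a_L and the follower starts braking later, the follower is never slower than the leader, so the closest approach is when both have stopped.
Minimum gap = 176.170 − 138.165 = 38.005 m.

Minimum gap ≈ 38.0 m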